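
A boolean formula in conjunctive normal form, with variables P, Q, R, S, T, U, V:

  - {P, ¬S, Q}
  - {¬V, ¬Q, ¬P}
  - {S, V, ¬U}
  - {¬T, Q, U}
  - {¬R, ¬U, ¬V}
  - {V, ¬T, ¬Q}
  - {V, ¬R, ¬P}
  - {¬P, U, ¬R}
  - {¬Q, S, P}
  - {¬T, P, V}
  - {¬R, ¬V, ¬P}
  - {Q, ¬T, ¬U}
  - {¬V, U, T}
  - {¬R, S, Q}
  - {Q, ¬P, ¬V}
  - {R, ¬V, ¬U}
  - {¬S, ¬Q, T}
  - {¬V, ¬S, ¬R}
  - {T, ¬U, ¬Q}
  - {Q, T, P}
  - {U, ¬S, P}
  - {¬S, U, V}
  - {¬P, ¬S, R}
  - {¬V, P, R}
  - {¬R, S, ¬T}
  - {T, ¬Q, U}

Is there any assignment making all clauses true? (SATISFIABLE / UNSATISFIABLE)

SATISFIABLE

Set P = True and propagate.
Set Q = False and propagate.
  then V is forced to False.
  then R is forced to False.
  then S is forced to False.
  then U is forced to False.
  then T is forced to False.
So P=T, Q=F, R=F, S=F, T=F, U=F, V=F is a satisfying assignment.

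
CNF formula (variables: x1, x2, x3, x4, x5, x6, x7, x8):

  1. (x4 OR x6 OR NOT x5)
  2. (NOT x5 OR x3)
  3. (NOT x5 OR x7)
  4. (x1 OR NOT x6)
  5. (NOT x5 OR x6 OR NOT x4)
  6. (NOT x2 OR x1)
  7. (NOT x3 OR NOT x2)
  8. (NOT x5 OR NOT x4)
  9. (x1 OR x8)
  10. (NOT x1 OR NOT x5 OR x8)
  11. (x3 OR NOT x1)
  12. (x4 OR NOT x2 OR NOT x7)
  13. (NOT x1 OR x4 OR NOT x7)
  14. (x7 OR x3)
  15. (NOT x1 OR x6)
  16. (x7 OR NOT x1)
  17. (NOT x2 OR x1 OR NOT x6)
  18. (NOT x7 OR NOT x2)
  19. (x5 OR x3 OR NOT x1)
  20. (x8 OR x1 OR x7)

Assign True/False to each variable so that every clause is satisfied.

x1 = F, x2 = F, x3 = T, x4 = F, x5 = F, x6 = F, x7 = T, x8 = T

Check each clause:
  1. (x6 OR NOT x5 OR x4) — NOT x5 is true.
  2. (NOT x5 OR x3) — x3 is true.
  3. (NOT x5 OR x7) — NOT x5 is true.
  4. (x1 OR NOT x6) — NOT x6 is true.
  5. (x6 OR NOT x4 OR NOT x5) — NOT x5 is true.
  6. (x1 OR NOT x2) — NOT x2 is true.
  7. (NOT x3 OR NOT x2) — NOT x2 is true.
  8. (NOT x5 OR NOT x4) — NOT x5 is true.
  9. (x8 OR x1) — x8 is true.
  10. (x8 OR NOT x5 OR NOT x1) — x8 is true.
  11. (x3 OR NOT x1) — x3 is true.
  12. (NOT x7 OR x4 OR NOT x2) — NOT x2 is true.
  13. (NOT x7 OR x4 OR NOT x1) — NOT x1 is true.
  14. (x7 OR x3) — x3 is true.
  15. (NOT x1 OR x6) — NOT x1 is true.
  16. (NOT x1 OR x7) — NOT x1 is true.
  17. (NOT x2 OR x1 OR NOT x6) — NOT x6 is true.
  18. (NOT x7 OR NOT x2) — NOT x2 is true.
  19. (x5 OR x3 OR NOT x1) — x3 is true.
  20. (x8 OR x7 OR x1) — x8 is true.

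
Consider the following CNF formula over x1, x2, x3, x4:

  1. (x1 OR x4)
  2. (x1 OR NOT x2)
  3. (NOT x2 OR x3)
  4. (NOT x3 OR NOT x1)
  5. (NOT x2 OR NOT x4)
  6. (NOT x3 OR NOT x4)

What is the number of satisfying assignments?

3

The models are:
  x1=0 x2=0 x3=0 x4=1
  x1=1 x2=0 x3=0 x4=0
  x1=1 x2=0 x3=0 x4=1
That's 3 in total.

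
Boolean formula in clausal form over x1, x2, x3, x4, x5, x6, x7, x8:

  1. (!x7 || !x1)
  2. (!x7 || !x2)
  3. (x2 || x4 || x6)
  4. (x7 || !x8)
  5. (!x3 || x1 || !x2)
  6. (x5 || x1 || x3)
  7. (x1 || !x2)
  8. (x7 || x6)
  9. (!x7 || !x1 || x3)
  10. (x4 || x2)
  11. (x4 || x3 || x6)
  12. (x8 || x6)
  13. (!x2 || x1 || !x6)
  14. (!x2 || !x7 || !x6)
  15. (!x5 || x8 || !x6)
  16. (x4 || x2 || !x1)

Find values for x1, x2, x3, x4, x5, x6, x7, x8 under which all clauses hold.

Pure literal: x4 appears only positively; assign x4 = True.
Set x1 = True and propagate.
  then x7 is forced to False.
  then x8 is forced to False.
  then x6 is forced to True.
  then x5 is forced to False.
x2, x3 are now unconstrained; take x2 = False, x3 = False.
Check each clause:
  1. (!x7 || !x1) — !x7 is true.
  2. (!x2 || !x7) — !x7 is true.
  3. (x4 || x2 || x6) — x4 is true.
  4. (!x8 || x7) — !x8 is true.
  5. (!x2 || !x3 || x1) — x1 is true.
  6. (x5 || x3 || x1) — x1 is true.
  7. (!x2 || x1) — x1 is true.
  8. (x7 || x6) — x6 is true.
  9. (!x1 || !x7 || x3) — !x7 is true.
  10. (x4 || x2) — x4 is true.
  11. (x3 || x4 || x6) — x4 is true.
  12. (x6 || x8) — x6 is true.
  13. (x1 || !x6 || !x2) — x1 is true.
  14. (!x7 || !x2 || !x6) — !x7 is true.
  15. (!x5 || !x6 || x8) — !x5 is true.
  16. (x2 || !x1 || x4) — x4 is true.

x1 = True, x2 = False, x3 = False, x4 = True, x5 = False, x6 = True, x7 = False, x8 = False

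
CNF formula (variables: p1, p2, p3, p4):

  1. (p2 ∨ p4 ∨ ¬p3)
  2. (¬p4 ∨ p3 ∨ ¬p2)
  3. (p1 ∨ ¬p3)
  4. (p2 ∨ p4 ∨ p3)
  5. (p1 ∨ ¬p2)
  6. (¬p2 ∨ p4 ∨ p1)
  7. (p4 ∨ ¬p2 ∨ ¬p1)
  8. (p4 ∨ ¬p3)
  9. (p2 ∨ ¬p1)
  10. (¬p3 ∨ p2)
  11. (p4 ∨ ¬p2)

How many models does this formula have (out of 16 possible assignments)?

2

Satisfying assignments:
  p1=F p2=F p3=F p4=T
  p1=T p2=T p3=T p4=T
Count: 2.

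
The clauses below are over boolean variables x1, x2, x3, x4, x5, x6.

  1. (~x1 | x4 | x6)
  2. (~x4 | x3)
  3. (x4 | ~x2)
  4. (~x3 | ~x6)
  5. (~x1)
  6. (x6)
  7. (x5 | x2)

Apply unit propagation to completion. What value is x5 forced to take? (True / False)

True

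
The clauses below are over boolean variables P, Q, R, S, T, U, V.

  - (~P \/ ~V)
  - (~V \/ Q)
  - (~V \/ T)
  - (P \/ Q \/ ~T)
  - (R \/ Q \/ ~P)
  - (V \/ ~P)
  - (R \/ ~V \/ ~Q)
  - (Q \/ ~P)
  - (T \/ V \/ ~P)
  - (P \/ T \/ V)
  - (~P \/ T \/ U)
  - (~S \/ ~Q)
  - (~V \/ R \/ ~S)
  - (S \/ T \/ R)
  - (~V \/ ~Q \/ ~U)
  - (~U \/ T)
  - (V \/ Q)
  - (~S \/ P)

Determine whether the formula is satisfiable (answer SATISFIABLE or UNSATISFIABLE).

SATISFIABLE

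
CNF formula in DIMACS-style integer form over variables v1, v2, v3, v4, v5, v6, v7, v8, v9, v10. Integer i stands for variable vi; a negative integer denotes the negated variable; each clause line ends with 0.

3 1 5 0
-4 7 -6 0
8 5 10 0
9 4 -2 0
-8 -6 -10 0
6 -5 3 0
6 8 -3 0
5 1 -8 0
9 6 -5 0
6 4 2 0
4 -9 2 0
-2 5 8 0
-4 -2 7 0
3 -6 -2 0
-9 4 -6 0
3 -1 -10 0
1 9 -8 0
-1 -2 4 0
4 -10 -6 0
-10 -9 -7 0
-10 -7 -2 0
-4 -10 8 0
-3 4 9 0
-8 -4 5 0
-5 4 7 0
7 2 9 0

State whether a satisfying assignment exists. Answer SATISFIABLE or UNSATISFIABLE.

Branch on v1: take v1 = False.
Set v2 = False and propagate.
The remaining clauses are satisfied by v3 = True, v4 = True, v5 = True, v6 = True, v7 = True, v8 = True, v9 = True, v10 = False.
So v1=False, v2=False, v3=True, v4=True, v5=True, v6=True, v7=True, v8=True, v9=True, v10=False is a satisfying assignment.

SATISFIABLE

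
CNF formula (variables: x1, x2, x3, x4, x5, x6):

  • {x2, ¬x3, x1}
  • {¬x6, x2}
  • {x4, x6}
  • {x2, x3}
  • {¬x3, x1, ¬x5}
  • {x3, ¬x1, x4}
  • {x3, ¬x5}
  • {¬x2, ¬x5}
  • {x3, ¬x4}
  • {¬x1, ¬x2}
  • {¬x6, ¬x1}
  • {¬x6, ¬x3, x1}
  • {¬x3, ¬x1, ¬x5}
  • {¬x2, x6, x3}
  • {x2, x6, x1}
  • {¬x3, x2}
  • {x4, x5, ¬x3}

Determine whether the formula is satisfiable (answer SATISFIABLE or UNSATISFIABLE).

SATISFIABLE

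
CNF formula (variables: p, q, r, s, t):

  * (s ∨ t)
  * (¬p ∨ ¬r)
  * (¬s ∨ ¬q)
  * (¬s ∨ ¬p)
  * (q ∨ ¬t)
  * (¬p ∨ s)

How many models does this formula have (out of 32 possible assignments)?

4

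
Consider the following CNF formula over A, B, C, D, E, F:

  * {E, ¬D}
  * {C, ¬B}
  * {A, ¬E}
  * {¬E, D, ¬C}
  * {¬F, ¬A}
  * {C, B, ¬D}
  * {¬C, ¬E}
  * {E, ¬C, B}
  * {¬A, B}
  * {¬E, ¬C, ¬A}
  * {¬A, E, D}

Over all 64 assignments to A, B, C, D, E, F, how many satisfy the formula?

4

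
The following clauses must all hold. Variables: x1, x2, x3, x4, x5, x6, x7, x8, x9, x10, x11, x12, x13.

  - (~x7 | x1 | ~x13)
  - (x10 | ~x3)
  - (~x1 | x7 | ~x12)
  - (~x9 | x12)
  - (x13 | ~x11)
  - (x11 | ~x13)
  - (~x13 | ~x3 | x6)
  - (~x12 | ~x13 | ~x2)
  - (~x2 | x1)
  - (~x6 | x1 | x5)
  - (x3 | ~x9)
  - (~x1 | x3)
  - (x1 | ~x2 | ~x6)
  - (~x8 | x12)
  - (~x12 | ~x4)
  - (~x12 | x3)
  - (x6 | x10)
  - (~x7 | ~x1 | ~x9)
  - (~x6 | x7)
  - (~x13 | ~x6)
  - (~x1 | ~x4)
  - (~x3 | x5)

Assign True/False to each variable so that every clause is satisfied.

x1 = True, x2 = True, x3 = True, x4 = False, x5 = True, x6 = True, x7 = True, x8 = False, x9 = False, x10 = True, x11 = False, x12 = True, x13 = False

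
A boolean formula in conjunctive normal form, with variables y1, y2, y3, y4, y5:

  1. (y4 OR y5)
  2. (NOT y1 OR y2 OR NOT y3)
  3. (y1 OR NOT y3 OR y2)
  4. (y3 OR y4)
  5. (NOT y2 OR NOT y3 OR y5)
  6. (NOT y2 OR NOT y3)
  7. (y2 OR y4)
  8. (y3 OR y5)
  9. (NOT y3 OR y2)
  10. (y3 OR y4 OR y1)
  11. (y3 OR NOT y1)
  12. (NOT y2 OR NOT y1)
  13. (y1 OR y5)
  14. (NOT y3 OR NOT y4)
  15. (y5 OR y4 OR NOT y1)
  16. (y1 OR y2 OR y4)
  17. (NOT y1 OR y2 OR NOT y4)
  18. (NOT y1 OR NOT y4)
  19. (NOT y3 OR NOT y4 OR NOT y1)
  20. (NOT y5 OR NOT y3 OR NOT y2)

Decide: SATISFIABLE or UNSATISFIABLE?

Set y1 = False and propagate.
  then y5 is forced to True.
Set y2 = True and propagate.
  then y3 is forced to False.
  then y4 is forced to True.
So y1 = False, y2 = True, y3 = False, y4 = True, y5 = True is a satisfying assignment.

SATISFIABLE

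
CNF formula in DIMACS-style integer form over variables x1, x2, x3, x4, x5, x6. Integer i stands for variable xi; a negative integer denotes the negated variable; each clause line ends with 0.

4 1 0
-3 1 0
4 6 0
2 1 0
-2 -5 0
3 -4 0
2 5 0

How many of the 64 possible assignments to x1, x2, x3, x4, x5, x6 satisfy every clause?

The models are:
  x1=T x2=F x3=F x4=F x5=T x6=T
  x1=T x2=F x3=T x4=F x5=T x6=T
  x1=T x2=F x3=T x4=T x5=T x6=F
  x1=T x2=F x3=T x4=T x5=T x6=T
  x1=T x2=T x3=F x4=F x5=F x6=T
  x1=T x2=T x3=T x4=F x5=F x6=T
  x1=T x2=T x3=T x4=T x5=F x6=F
  x1=T x2=T x3=T x4=T x5=F x6=T
That's 8 in total.

8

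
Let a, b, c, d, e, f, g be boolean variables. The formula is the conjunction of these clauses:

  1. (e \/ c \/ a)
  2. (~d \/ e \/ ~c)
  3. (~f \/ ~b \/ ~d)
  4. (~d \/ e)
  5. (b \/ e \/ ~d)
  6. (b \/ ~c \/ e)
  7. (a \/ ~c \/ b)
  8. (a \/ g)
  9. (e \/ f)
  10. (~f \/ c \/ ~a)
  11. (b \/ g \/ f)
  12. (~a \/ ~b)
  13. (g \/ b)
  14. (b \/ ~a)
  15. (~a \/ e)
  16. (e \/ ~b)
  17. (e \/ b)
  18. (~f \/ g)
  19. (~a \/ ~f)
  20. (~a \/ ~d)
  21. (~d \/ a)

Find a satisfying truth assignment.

a=False, b=True, c=False, d=False, e=True, f=True, g=True

Pure literal: d appears only negated; assign d = False.
e occurs only positively in the remaining clauses — set e = True.
Branch on a: take a = False.
  then g is forced to True.
Branch on b: take b = True.
c, f are now unconstrained; take c = False, f = True.
Check each clause:
  1. (e \/ a \/ c) — e is true.
  2. (~c \/ ~d \/ e) — ~c is true.
  3. (~b \/ ~f \/ ~d) — ~d is true.
  4. (e \/ ~d) — ~d is true.
  5. (e \/ ~d \/ b) — b is true.
  6. (e \/ ~c \/ b) — ~c is true.
  7. (a \/ b \/ ~c) — b is true.
  8. (a \/ g) — g is true.
  9. (f \/ e) — e is true.
  10. (~a \/ c \/ ~f) — ~a is true.
  11. (f \/ g \/ b) — b is true.
  12. (~a \/ ~b) — ~a is true.
  13. (b \/ g) — b is true.
  14. (b \/ ~a) — b is true.
  15. (e \/ ~a) — e is true.
  16. (e \/ ~b) — e is true.
  17. (e \/ b) — b is true.
  18. (g \/ ~f) — g is true.
  19. (~f \/ ~a) — ~a is true.
  20. (~d \/ ~a) — ~d is true.
  21. (a \/ ~d) — ~d is true.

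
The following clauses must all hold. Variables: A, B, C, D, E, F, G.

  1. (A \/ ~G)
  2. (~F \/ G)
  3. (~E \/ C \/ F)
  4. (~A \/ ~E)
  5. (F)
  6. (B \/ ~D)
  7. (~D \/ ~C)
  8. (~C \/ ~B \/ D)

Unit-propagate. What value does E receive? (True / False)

False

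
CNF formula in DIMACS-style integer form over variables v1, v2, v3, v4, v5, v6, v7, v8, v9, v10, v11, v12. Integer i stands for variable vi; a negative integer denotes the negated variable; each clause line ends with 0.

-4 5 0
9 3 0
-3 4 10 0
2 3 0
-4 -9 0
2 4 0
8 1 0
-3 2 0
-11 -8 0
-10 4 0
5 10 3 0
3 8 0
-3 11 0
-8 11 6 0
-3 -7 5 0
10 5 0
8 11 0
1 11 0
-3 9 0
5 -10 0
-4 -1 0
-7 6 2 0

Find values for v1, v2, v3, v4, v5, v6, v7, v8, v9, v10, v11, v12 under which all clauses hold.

Pure literal: v2 appears only positively; assign v2 = True.
Pure literal: v5 appears only positively; assign v5 = True.
Branch on v1: take v1 = True.
  then v4 is forced to False.
  then v10 is forced to False.
  then v3 is forced to False.
  then v9 is forced to True.
  then v8 is forced to True.
  then v11 is forced to False.
  then v6 is forced to True.
v7, v12 are now unconstrained; take v7 = False, v12 = True.

v1=1, v2=1, v3=0, v4=0, v5=1, v6=1, v7=0, v8=1, v9=1, v10=0, v11=0, v12=1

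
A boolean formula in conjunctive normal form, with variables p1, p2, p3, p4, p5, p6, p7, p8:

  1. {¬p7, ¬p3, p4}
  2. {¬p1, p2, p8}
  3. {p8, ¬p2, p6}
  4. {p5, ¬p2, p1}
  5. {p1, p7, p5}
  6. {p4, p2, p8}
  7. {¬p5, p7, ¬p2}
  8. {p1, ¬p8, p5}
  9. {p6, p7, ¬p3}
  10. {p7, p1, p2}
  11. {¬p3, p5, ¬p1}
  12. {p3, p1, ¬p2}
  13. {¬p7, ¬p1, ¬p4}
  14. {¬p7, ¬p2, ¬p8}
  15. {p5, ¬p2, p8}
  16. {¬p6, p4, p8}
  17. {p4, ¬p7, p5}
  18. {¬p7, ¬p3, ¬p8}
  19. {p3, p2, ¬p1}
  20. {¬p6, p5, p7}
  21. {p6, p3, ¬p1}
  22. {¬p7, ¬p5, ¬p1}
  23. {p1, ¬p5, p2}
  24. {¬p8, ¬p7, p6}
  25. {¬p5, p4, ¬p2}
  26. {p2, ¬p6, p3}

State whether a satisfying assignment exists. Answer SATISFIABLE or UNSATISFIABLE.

Try p1 = True.
Try p2 = False.
  then p8 is forced to True.
  then p3 is forced to True.
  then p5 is forced to True.
  then p7 is forced to False.
  then p6 is forced to True.
p4 is now unconstrained; take p4 = False.
So p1=True, p2=False, p3=True, p4=False, p5=True, p6=True, p7=False, p8=True is a satisfying assignment.

SATISFIABLE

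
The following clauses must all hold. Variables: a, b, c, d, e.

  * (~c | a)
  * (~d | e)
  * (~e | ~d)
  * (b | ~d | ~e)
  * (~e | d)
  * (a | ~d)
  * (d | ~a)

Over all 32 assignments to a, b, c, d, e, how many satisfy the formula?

2

Satisfying assignments:
  a=0 b=0 c=0 d=0 e=0
  a=0 b=1 c=0 d=0 e=0
Count: 2.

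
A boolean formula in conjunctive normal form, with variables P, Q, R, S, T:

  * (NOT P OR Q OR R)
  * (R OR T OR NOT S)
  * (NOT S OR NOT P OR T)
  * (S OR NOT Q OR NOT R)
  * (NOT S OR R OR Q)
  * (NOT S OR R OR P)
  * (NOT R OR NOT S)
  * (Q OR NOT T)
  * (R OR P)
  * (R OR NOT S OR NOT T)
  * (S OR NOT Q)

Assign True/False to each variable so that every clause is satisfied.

P = False  Q = False  R = True  S = False  T = False

Check each clause:
  1. (R OR Q OR NOT P) — R is true.
  2. (NOT S OR R OR T) — R is true.
  3. (NOT P OR T OR NOT S) — NOT S is true.
  4. (NOT R OR NOT Q OR S) — NOT Q is true.
  5. (NOT S OR R OR Q) — R is true.
  6. (NOT S OR P OR R) — R is true.
  7. (NOT R OR NOT S) — NOT S is true.
  8. (NOT T OR Q) — NOT T is true.
  9. (P OR R) — R is true.
  10. (NOT T OR NOT S OR R) — R is true.
  11. (NOT Q OR S) — NOT Q is true.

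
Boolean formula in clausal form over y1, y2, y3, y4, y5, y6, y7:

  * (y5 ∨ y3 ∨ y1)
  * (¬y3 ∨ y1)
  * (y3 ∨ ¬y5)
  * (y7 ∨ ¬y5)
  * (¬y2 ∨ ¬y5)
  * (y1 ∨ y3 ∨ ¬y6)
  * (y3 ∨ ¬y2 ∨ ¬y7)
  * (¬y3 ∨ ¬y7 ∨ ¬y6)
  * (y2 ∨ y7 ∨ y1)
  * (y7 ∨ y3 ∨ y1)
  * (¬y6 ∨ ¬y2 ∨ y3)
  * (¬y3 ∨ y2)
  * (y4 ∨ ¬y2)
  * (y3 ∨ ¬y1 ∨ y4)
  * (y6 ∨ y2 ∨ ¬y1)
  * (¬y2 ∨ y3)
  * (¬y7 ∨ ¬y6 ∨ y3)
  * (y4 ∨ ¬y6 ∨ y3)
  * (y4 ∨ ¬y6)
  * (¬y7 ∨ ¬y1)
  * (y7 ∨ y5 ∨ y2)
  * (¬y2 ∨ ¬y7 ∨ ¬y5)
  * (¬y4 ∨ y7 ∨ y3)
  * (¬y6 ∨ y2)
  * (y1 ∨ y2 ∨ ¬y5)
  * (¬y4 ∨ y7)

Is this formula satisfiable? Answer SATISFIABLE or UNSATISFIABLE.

y3 = True:
  propagation gives y1=True, y2=True, y5=False, y4=True; an empty clause results — contradiction.
y3 = False:
  propagation gives y5=False, y1=True, y4=True, y2=False; an empty clause results — contradiction.
Every branch closes, so no satisfying assignment exists.

UNSATISFIABLE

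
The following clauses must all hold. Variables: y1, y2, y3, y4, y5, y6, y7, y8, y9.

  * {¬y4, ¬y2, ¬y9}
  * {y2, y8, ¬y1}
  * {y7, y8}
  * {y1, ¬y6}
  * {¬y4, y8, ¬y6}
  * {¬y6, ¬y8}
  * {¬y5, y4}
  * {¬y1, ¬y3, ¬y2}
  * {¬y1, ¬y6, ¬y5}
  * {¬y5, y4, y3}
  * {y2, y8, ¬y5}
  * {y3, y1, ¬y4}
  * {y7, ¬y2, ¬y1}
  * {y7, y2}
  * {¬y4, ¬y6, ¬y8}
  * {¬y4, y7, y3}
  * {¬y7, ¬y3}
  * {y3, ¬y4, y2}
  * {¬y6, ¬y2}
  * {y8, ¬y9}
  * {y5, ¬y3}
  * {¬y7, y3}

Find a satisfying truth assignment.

y6 occurs only negated in the remaining clauses — set y6 = False.
Pure literal: y9 appears only negated; assign y9 = False.
Set y1 = False and propagate.
The remaining clauses are satisfied by y2 = True, y3 = True, y4 = True, y5 = True, y7 = False, y8 = True.

y1=False, y2=True, y3=True, y4=True, y5=True, y6=False, y7=False, y8=True, y9=False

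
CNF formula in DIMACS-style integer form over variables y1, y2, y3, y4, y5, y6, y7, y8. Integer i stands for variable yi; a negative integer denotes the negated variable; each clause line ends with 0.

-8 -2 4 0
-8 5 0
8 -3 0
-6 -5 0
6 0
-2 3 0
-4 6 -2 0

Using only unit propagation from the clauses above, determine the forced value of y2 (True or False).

False

Unit clause (y6) sets y6 = True.
(NOT y6 OR NOT y5): since y6 = True, the clause reduces to (NOT y5). y5 = False.
(y5 OR NOT y8) with y5 = False leaves only NOT y8, so y8 = False.
In (NOT y3 OR y8), y8 is now false; NOT y3 must hold, so y3 = False.
In (NOT y2 OR y3), y3 is now false; NOT y2 must hold, so y2 = False.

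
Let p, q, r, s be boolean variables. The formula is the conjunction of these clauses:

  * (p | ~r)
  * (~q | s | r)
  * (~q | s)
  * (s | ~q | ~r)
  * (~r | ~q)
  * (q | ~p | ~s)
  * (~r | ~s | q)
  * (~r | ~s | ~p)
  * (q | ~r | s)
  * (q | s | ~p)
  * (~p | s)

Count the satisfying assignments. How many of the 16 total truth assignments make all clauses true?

Satisfying assignments:
  p=0 q=0 r=0 s=0
  p=0 q=0 r=0 s=1
  p=0 q=1 r=0 s=1
  p=1 q=1 r=0 s=1
That's 4 in total.

4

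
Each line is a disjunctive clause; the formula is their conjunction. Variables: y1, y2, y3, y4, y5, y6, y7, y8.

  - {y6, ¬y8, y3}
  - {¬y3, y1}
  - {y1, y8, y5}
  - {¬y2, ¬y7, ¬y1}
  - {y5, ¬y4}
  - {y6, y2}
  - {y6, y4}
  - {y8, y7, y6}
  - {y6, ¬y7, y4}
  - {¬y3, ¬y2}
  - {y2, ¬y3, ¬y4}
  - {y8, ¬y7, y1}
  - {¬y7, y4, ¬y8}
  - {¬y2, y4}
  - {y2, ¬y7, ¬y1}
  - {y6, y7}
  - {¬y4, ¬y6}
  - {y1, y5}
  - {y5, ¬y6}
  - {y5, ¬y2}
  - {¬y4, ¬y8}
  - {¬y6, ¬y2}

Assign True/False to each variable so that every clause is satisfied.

y1=F, y2=F, y3=F, y4=F, y5=T, y6=T, y7=F, y8=T

Pure literal: y5 appears only positively; assign y5 = True.
Branch on y1: take y1 = False.
  then y3 is forced to False.
For the remaining variables, y2 = False, y4 = False, y6 = True, y7 = False, y8 = True works.
Every clause has at least one true literal under this assignment.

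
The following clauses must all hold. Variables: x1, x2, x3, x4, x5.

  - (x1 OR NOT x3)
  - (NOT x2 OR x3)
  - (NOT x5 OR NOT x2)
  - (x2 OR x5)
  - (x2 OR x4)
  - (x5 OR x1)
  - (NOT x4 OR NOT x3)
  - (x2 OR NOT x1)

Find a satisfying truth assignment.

x1=True  x2=True  x3=True  x4=False  x5=False

Branch on x1: take x1 = True.
  then x2 is forced to True.
  then x3 is forced to True.
  then x5 is forced to False.
  then x4 is forced to False.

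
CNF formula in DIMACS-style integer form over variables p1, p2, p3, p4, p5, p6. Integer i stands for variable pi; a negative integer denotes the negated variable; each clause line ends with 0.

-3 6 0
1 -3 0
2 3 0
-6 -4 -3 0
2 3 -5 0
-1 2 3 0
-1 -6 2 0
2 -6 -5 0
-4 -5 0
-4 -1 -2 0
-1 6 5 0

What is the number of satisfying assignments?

11

Case analysis on p2 and p3:
  p2=1, p3=1: remaining (p1,p4,p5,p6) ∈ {(1,0,0,1); (1,0,1,1)} — 2.
  p2=1, p3=0: 9 of the 16 assignments to (p1,p4,p5,p6) work.
  p2=0, p3=1: a clause becomes empty — 0.
  p2=0, p3=0: a clause becomes empty — 0.
Total: 2 + 9 + 0 + 0 = 11.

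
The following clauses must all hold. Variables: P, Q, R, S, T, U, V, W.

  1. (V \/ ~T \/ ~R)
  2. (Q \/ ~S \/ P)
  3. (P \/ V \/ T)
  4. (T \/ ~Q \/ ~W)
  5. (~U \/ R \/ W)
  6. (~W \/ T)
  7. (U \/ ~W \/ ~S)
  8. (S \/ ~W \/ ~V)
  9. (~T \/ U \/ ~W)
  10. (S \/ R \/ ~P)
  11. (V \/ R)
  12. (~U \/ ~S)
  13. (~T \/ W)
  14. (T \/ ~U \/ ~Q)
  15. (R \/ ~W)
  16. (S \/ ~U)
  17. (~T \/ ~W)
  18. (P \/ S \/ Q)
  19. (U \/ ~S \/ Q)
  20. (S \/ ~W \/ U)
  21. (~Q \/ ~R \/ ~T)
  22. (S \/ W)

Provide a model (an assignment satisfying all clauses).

P = F, Q = T, R = F, S = T, T = F, U = F, V = T, W = F

Set P = False and propagate.
Branch on Q: take Q = True.
Try R = False.
  then V is forced to True.
  then W is forced to False.
  then U is forced to False.
  then T is forced to False.
  then S is forced to True.
Every clause has at least one true literal under this assignment.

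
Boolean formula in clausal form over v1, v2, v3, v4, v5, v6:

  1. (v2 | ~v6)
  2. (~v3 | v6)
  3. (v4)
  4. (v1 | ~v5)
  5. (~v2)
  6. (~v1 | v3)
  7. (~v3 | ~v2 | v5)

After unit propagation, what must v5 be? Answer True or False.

False

Unit clause (v4) sets v4 = True.
Unit clause (~v2) sets v2 = False.
(v2 | ~v6) with v2 = False leaves only ~v6, so v6 = False.
In (v6 | ~v3), v6 is now false; ~v3 must hold, so v3 = False.
In (~v1 | v3), v3 is now false; ~v1 must hold, so v1 = False.
In (v1 | ~v5), v1 is now false; ~v5 must hold, so v5 = False.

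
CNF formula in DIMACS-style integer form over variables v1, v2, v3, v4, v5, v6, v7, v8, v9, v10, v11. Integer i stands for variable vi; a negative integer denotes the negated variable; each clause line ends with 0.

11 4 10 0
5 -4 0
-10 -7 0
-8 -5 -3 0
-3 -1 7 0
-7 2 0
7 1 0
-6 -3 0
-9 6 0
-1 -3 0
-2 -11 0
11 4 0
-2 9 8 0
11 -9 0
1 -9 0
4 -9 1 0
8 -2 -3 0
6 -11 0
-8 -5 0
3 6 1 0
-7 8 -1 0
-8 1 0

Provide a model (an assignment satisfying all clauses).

v1=True, v2=False, v3=False, v4=False, v5=False, v6=True, v7=False, v8=True, v9=False, v10=True, v11=True

Check each clause:
  1. (v10 \/ v4 \/ v11) — v10 is true.
  2. (v5 \/ ~v4) — ~v4 is true.
  3. (~v7 \/ ~v10) — ~v7 is true.
  4. (~v5 \/ ~v8 \/ ~v3) — ~v5 is true.
  5. (~v3 \/ v7 \/ ~v1) — ~v3 is true.
  6. (v2 \/ ~v7) — ~v7 is true.
  7. (v7 \/ v1) — v1 is true.
  8. (~v3 \/ ~v6) — ~v3 is true.
  9. (~v9 \/ v6) — v6 is true.
  10. (~v1 \/ ~v3) — ~v3 is true.
  11. (~v11 \/ ~v2) — ~v2 is true.
  12. (v4 \/ v11) — v11 is true.
  13. (v9 \/ v8 \/ ~v2) — v8 is true.
  14. (~v9 \/ v11) — v11 is true.
  15. (v1 \/ ~v9) — v1 is true.
  16. (v4 \/ ~v9 \/ v1) — v1 is true.
  17. (v8 \/ ~v3 \/ ~v2) — v8 is true.
  18. (v6 \/ ~v11) — v6 is true.
  19. (~v8 \/ ~v5) — ~v5 is true.
  20. (v1 \/ v3 \/ v6) — v1 is true.
  21. (~v7 \/ v8 \/ ~v1) — v8 is true.
  22. (~v8 \/ v1) — v1 is true.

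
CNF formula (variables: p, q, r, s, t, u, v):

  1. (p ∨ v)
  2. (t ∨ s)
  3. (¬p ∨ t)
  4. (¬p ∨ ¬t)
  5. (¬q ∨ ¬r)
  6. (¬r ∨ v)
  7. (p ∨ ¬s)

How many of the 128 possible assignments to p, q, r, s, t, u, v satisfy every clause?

6

The models are:
  p=0 q=0 r=0 s=0 t=1 u=0 v=1
  p=0 q=0 r=0 s=0 t=1 u=1 v=1
  p=0 q=0 r=1 s=0 t=1 u=0 v=1
  p=0 q=0 r=1 s=0 t=1 u=1 v=1
  p=0 q=1 r=0 s=0 t=1 u=0 v=1
  p=0 q=1 r=0 s=0 t=1 u=1 v=1
Count: 6.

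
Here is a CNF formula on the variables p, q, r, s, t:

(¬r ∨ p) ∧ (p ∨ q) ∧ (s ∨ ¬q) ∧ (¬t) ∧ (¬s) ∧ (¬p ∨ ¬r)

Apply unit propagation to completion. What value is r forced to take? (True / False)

(¬t) is a unit clause: t = False.
(¬s) stands alone — s = False.
(s ∨ ¬q): since s = False, the clause reduces to (¬q). q = False.
In (p ∨ q), q is now false; p must hold, so p = True.
In (¬p ∨ ¬r), ¬p is now false; ¬r must hold, so r = False.

False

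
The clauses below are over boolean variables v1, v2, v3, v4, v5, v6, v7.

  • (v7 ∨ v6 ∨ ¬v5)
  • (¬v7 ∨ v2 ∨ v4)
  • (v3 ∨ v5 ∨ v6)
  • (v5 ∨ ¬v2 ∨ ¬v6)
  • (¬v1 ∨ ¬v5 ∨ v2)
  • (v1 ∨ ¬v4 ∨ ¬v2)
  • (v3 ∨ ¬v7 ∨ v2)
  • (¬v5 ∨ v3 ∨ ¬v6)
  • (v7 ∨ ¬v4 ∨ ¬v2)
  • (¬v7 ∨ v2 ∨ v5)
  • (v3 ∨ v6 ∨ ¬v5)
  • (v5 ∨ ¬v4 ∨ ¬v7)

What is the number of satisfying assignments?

28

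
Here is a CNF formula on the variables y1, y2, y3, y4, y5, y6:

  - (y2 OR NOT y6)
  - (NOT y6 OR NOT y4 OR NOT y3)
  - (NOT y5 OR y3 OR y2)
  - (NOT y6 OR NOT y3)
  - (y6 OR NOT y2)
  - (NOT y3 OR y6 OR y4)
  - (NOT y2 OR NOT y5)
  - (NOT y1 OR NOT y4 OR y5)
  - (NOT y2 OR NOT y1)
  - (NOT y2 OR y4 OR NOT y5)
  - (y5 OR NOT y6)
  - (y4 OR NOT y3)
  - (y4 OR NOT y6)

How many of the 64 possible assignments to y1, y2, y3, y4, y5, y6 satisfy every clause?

Satisfying assignments:
  y1=0 y2=0 y3=0 y4=0 y5=0 y6=0
  y1=0 y2=0 y3=0 y4=1 y5=0 y6=0
  y1=0 y2=0 y3=1 y4=1 y5=0 y6=0
  y1=0 y2=0 y3=1 y4=1 y5=1 y6=0
  y1=1 y2=0 y3=0 y4=0 y5=0 y6=0
  y1=1 y2=0 y3=1 y4=1 y5=1 y6=0
Count: 6.

6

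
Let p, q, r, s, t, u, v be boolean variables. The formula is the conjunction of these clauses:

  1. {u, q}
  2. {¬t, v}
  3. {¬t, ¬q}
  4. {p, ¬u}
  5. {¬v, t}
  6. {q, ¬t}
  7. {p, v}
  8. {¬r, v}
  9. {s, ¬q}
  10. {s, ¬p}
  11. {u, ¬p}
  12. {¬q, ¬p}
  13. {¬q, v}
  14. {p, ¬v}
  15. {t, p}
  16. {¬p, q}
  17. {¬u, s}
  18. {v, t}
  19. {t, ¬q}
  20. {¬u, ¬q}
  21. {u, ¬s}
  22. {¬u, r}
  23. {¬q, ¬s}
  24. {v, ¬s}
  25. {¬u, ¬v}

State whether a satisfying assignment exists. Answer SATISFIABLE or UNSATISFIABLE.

UNSATISFIABLE

q = True:
  propagation gives t=False; an empty clause results — contradiction.
q = False:
  propagation gives u=True, p=True; an empty clause results — contradiction.
Every branch closes, so no satisfying assignment exists.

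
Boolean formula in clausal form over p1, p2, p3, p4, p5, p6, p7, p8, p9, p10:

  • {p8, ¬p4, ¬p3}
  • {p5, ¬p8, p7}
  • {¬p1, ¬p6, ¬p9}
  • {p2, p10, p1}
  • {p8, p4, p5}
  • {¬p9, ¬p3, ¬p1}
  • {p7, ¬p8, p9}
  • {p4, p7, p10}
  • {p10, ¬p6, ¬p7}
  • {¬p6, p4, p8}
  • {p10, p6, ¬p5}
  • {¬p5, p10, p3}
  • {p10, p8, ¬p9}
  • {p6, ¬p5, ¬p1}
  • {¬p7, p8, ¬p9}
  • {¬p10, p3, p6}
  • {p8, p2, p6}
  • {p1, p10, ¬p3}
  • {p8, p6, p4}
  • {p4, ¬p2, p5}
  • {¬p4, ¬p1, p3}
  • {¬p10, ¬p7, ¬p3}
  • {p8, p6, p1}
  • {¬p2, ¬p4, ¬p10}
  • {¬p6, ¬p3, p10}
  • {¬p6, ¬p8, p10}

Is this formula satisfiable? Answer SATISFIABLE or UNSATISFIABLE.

Branch on p1: take p1 = False.
Branch on p2: take p2 = False.
  then p10 is forced to True.
The remaining clauses are satisfied by p3 = False, p4 = True, p5 = False, p6 = True, p7 = True, p8 = True, p9 = False.
So p1=False, p2=False, p3=False, p4=True, p5=False, p6=True, p7=True, p8=True, p9=False, p10=True is a satisfying assignment.

SATISFIABLE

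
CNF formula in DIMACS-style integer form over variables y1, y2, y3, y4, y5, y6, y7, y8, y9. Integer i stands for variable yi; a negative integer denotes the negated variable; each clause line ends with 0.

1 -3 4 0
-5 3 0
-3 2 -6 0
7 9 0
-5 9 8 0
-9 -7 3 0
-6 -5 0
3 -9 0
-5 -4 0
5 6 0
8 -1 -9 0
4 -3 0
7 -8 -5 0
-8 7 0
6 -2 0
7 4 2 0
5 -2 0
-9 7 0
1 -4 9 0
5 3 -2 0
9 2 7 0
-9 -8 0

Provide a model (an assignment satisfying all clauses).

y1=0, y2=0, y3=0, y4=0, y5=0, y6=1, y7=1, y8=0, y9=0

Check each clause:
  1. (!y3 || y4 || y1) — !y3 is true.
  2. (!y5 || y3) — !y5 is true.
  3. (!y3 || y2 || !y6) — !y3 is true.
  4. (y7 || y9) — y7 is true.
  5. (!y5 || y9 || y8) — !y5 is true.
  6. (y3 || !y9 || !y7) — !y9 is true.
  7. (!y5 || !y6) — !y5 is true.
  8. (!y9 || y3) — !y9 is true.
  9. (!y5 || !y4) — !y5 is true.
  10. (y6 || y5) — y6 is true.
  11. (!y9 || !y1 || y8) — !y1 is true.
  12. (!y3 || y4) — !y3 is true.
  13. (!y8 || y7 || !y5) — !y8 is true.
  14. (!y8 || y7) — !y8 is true.
  15. (!y2 || y6) — !y2 is true.
  16. (y4 || y7 || y2) — y7 is true.
  17. (!y2 || y5) — !y2 is true.
  18. (y7 || !y9) — !y9 is true.
  19. (y1 || !y4 || y9) — !y4 is true.
  20. (!y2 || y3 || y5) — !y2 is true.
  21. (y9 || y2 || y7) — y7 is true.
  22. (!y9 || !y8) — !y8 is true.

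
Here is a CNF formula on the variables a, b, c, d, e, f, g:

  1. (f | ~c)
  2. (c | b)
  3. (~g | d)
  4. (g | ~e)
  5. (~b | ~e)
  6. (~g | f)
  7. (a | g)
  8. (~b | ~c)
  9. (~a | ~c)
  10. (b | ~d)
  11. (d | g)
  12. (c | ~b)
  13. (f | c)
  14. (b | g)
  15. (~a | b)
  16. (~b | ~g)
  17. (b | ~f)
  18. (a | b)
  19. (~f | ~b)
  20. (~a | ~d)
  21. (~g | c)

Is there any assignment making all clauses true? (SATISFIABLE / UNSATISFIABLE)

UNSATISFIABLE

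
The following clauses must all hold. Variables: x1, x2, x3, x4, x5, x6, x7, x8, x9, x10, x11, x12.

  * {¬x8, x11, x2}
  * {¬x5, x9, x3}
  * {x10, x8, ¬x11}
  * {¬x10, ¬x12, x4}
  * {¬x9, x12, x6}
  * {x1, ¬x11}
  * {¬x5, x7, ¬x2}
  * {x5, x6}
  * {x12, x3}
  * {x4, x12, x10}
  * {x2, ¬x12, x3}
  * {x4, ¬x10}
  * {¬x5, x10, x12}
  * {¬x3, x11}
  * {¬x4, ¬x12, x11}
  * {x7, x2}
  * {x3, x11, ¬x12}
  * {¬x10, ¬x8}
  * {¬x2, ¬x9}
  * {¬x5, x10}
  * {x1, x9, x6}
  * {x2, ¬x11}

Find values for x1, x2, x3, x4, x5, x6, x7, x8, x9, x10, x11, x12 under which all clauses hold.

x1 = True  x2 = True  x3 = True  x4 = True  x5 = False  x6 = True  x7 = False  x8 = True  x9 = False  x10 = False  x11 = True  x12 = False

x1 occurs only positively in the remaining clauses — set x1 = True.
x6 occurs only positively in the remaining clauses — set x6 = True.
Try x2 = True.
  then x9 is forced to False.
Branch on x3: take x3 = True.
  then x11 is forced to True.
Try x4 = True.
The remaining clauses are satisfied by x5 = False, x7 = False, x8 = True, x10 = False, x12 = False.
Every clause has at least one true literal under this assignment.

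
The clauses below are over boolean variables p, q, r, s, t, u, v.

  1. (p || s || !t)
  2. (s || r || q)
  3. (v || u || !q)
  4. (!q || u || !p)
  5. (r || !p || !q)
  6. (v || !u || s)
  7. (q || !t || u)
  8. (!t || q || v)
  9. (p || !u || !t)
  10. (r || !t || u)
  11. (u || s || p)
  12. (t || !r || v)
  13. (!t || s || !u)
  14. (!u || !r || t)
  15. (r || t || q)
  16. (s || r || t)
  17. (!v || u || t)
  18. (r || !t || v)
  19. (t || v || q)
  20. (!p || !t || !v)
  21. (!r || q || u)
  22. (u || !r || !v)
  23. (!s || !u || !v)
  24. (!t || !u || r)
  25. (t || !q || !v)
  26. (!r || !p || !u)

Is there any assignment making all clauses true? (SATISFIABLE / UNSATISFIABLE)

Set p = False and propagate.
Set q = True and propagate.
The remaining clauses are satisfied by r = False, s = True, t = False, u = True, v = False.
So p = False, q = True, r = False, s = True, t = False, u = True, v = False is a satisfying assignment.

SATISFIABLE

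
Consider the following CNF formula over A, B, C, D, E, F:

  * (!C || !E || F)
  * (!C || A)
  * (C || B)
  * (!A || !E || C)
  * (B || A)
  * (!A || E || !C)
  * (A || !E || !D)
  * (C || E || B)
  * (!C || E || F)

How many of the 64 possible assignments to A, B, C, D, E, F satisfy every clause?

14

Case analysis on C and E:
  C=1, E=1: remaining (A,B,D,F) ∈ {(1,0,0,1); (1,0,1,1); (1,1,0,1); (1,1,1,1)} — 4.
  C=1, E=0: a clause becomes empty — 0.
  C=0, E=1: remaining (A,B,D,F) ∈ {(0,1,0,0); (0,1,0,1)} — 2.
  C=0, E=0: forces B=1; A, D, F free → 2^3 = 8.
Total: 4 + 0 + 2 + 8 = 14.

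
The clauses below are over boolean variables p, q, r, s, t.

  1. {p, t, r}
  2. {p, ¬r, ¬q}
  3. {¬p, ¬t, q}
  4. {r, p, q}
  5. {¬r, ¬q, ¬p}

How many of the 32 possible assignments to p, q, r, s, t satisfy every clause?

14

Case analysis on p and q:
  p=1, q=1: remaining (r,s,t) ∈ {(0,0,0); (0,0,1); (0,1,0); (0,1,1)} — 4.
  p=1, q=0: remaining (r,s,t) ∈ {(0,0,0); (0,1,0); (1,0,0); (1,1,0)} — 4.
  p=0, q=1: remaining (r,s,t) ∈ {(0,0,1); (0,1,1)} — 2.
  p=0, q=0: remaining (r,s,t) ∈ {(1,0,0); (1,0,1); (1,1,0); (1,1,1)} — 4.
Total: 4 + 4 + 2 + 4 = 14.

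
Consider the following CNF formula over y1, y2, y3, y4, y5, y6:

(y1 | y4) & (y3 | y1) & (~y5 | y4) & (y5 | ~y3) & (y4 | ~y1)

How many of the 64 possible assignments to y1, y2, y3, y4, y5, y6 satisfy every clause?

Case analysis on y1 and y4:
  y1=T, y4=T: y2, y6 free; 3 ways for (y3,y5) × 2^2 = 12.
  y1=T, y4=F: a clause becomes empty — 0.
  y1=F, y4=T: remaining (y2,y3,y5,y6) ∈ {(F,T,T,F); (F,T,T,T); (T,T,T,F); (T,T,T,T)} — 4.
  y1=F, y4=F: a clause becomes empty — 0.
Total: 12 + 0 + 4 + 0 = 16.

16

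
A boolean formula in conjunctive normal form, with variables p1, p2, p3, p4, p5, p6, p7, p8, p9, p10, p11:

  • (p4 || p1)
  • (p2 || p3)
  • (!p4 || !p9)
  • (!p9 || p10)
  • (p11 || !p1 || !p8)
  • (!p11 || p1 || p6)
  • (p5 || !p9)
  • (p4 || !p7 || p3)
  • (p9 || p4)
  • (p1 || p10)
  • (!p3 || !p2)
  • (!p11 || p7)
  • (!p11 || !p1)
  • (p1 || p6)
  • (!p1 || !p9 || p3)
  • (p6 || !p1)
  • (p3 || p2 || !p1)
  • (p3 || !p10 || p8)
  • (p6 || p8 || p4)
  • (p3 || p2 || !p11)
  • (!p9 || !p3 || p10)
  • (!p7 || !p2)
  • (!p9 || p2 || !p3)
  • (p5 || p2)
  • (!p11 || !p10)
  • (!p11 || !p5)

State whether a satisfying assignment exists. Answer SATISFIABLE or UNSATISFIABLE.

p6 occurs only positively in the remaining clauses — set p6 = True.
Try p1 = True.
  then p11 is forced to False.
  then p8 is forced to False.
Set p2 = True and propagate.
  then p3 is forced to False.
  then p9 is forced to False.
  then p4 is forced to True.
  then p10 is forced to False.
  then p7 is forced to False.
p5 is now unconstrained; take p5 = False.
Every clause has at least one true literal under this assignment.
So p1=T, p2=T, p3=F, p4=T, p5=F, p6=T, p7=F, p8=F, p9=F, p10=F, p11=F is a satisfying assignment.

SATISFIABLE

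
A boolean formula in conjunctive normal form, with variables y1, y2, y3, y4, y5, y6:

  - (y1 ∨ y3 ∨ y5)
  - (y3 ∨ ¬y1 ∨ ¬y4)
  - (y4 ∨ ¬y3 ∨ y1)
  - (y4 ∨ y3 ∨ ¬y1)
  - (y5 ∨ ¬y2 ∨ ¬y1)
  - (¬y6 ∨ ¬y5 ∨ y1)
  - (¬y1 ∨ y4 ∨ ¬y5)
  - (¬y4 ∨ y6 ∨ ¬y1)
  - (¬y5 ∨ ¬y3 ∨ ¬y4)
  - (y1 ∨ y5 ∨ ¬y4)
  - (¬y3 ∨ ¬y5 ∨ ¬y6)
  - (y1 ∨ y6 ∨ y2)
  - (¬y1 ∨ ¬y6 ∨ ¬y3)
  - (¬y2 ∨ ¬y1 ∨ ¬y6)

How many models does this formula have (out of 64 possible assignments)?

3

The models are:
  y1=0 y2=1 y3=0 y4=0 y5=1 y6=0
  y1=0 y2=1 y3=0 y4=1 y5=1 y6=0
  y1=1 y2=0 y3=1 y4=0 y5=0 y6=0
Count: 3.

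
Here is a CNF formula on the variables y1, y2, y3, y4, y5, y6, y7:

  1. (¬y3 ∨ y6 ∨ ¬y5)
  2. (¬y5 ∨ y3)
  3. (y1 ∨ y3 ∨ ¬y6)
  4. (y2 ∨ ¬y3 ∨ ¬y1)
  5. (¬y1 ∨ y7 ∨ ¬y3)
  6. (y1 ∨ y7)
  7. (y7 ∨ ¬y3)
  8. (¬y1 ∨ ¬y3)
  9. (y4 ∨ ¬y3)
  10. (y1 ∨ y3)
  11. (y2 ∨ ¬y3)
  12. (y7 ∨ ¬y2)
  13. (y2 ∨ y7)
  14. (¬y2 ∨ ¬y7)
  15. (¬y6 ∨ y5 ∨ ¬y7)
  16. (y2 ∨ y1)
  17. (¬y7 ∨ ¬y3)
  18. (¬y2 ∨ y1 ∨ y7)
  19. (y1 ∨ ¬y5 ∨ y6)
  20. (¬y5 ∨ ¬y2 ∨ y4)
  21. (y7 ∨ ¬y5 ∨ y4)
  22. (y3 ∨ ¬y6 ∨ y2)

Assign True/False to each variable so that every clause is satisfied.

y1 = 1  y2 = 0  y3 = 0  y4 = 0  y5 = 0  y6 = 0  y7 = 1

Check each clause:
  1. (y6 ∨ ¬y3 ∨ ¬y5) — ¬y5 is true.
  2. (y3 ∨ ¬y5) — ¬y5 is true.
  3. (y1 ∨ y3 ∨ ¬y6) — y1 is true.
  4. (y2 ∨ ¬y1 ∨ ¬y3) — ¬y3 is true.
  5. (¬y1 ∨ ¬y3 ∨ y7) — ¬y3 is true.
  6. (y1 ∨ y7) — y1 is true.
  7. (y7 ∨ ¬y3) — ¬y3 is true.
  8. (¬y3 ∨ ¬y1) — ¬y3 is true.
  9. (y4 ∨ ¬y3) — ¬y3 is true.
  10. (y1 ∨ y3) — y1 is true.
  11. (¬y3 ∨ y2) — ¬y3 is true.
  12. (y7 ∨ ¬y2) — ¬y2 is true.
  13. (y7 ∨ y2) — y7 is true.
  14. (¬y7 ∨ ¬y2) — ¬y2 is true.
  15. (y5 ∨ ¬y7 ∨ ¬y6) — ¬y6 is true.
  16. (y1 ∨ y2) — y1 is true.
  17. (¬y3 ∨ ¬y7) — ¬y3 is true.
  18. (y1 ∨ y7 ∨ ¬y2) — y1 is true.
  19. (y1 ∨ ¬y5 ∨ y6) — y1 is true.
  20. (¬y2 ∨ ¬y5 ∨ y4) — ¬y5 is true.
  21. (y7 ∨ ¬y5 ∨ y4) — ¬y5 is true.
  22. (y3 ∨ y2 ∨ ¬y6) — ¬y6 is true.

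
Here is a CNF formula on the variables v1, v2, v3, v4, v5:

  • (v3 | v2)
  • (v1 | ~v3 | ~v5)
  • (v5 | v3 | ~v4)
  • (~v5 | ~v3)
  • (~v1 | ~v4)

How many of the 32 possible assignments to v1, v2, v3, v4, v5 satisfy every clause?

Case analysis on v3 and v5:
  v3=T, v5=T: a clause becomes empty — 0.
  v3=T, v5=F: v2 free; 3 ways for (v1,v4) × 2^1 = 6.
  v3=F, v5=T: remaining (v1,v2,v4) ∈ {(F,T,F); (F,T,T); (T,T,F)} — 3.
  v3=F, v5=F: remaining (v1,v2,v4) ∈ {(F,T,F); (T,T,F)} — 2.
Total: 0 + 6 + 3 + 2 = 11.

11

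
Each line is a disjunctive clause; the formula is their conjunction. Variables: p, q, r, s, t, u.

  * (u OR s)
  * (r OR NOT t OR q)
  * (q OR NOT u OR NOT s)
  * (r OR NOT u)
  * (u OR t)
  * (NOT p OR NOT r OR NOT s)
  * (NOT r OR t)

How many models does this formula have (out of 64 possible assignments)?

Split on r, then u.
  r=T, u=T: 5 of the 16 assignments to (p,q,s,t) work.
  r=T, u=F: remaining (p,q,s,t) ∈ {(F,F,T,T); (F,T,T,T)} — 2.
  r=F, u=T: a clause becomes empty — 0.
  r=F, u=F: remaining (p,q,s,t) ∈ {(F,T,T,T); (T,T,T,T)} — 2.
Total: 5 + 2 + 0 + 2 = 9.

9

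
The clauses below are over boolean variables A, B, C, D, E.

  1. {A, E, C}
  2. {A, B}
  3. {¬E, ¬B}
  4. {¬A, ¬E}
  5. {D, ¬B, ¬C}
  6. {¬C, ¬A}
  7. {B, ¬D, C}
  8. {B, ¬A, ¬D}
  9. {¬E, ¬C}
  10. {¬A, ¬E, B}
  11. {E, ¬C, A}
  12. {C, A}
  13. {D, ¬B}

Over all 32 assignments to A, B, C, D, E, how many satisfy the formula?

The models are:
  A=T B=F C=F D=F E=F
  A=T B=T C=F D=T E=F
That's 2 in total.

2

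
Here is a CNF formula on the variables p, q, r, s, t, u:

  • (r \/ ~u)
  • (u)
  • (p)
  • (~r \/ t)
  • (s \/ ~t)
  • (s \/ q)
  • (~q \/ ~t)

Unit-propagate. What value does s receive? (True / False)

True

(u) is a unit clause: u = True.
In (~u \/ r), ~u is now false; r must hold, so r = True.
Unit clause (p) sets p = True.
(t \/ ~r): since r = True, the clause reduces to (t). t = True.
In (~t \/ s), ~t is now false; s must hold, so s = True.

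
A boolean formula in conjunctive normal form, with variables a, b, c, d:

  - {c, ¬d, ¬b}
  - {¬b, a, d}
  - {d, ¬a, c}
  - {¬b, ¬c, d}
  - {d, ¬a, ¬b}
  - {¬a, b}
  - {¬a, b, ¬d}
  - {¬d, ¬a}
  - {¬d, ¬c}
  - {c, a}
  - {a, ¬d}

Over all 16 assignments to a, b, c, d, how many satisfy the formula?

The models are:
  a=F b=F c=T d=F
Count: 1.

1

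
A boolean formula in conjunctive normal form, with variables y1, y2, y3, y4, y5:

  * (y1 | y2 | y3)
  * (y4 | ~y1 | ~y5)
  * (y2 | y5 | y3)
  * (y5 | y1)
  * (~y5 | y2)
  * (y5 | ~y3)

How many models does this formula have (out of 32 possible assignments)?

8

The models are:
  y1=F y2=T y3=F y4=F y5=T
  y1=F y2=T y3=F y4=T y5=T
  y1=F y2=T y3=T y4=F y5=T
  y1=F y2=T y3=T y4=T y5=T
  y1=T y2=T y3=F y4=F y5=F
  y1=T y2=T y3=F y4=T y5=F
  y1=T y2=T y3=F y4=T y5=T
  y1=T y2=T y3=T y4=T y5=T
Count: 8.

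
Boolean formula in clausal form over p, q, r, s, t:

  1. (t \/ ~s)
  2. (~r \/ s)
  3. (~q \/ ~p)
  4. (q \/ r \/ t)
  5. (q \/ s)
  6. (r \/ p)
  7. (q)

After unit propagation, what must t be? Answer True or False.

(q) stands alone — q = True.
From (~q \/ ~p) and q = True: p = False.
(p \/ r) with p = False leaves only r, so r = True.
(s \/ ~r) with r = True leaves only s, so s = True.
(t \/ ~s): since s = True, the clause reduces to (t). t = True.

True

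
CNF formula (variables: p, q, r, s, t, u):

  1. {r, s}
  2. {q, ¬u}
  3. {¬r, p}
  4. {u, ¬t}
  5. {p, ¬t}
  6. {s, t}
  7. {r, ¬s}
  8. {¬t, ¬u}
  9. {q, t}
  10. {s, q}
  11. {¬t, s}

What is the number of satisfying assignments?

2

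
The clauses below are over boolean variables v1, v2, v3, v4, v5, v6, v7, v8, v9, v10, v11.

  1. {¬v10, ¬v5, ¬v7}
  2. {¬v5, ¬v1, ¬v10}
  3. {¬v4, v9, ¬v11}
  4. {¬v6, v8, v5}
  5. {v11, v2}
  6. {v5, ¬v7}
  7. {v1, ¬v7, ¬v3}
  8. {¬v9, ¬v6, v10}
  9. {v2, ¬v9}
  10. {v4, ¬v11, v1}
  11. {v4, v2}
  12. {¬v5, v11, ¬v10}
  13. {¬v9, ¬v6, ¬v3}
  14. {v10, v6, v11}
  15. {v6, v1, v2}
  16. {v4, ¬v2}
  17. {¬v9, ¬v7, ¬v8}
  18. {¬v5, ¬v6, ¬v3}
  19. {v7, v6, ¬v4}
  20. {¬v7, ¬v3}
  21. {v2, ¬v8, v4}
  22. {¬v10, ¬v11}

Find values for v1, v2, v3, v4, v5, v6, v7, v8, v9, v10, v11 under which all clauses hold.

v1=1, v2=1, v3=0, v4=1, v5=1, v6=1, v7=0, v8=0, v9=0, v10=0, v11=0

v3 occurs only negated in the remaining clauses — set v3 = False.
Branch on v1: take v1 = True.
Try v2 = True.
  then v4 is forced to True.
For the remaining variables, v5 = True, v6 = True, v7 = False, v8 = False, v9 = False, v10 = False, v11 = False works.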